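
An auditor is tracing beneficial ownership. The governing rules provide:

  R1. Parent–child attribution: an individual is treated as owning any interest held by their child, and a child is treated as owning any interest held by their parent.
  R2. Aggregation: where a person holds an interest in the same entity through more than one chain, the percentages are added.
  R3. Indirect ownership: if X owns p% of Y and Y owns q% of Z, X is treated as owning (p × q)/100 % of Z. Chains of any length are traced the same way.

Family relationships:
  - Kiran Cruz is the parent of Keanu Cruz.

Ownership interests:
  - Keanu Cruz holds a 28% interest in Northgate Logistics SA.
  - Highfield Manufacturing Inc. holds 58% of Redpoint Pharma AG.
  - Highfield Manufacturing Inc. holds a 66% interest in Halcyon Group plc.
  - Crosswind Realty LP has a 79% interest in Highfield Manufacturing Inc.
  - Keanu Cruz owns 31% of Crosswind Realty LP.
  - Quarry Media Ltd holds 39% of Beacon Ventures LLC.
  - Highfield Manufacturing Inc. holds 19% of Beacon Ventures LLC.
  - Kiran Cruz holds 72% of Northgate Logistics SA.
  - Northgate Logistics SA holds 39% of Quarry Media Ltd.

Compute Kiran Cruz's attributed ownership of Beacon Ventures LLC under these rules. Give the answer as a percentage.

19.8631%

By parent–child attribution (R1), Kiran Cruz is treated as also owning Keanu Cruz's interest in Northgate Logistics SA, giving 72% + 28% = 100%.
By parent–child attribution (R1), Kiran Cruz is treated as owning Keanu Cruz's 31% interest in Crosswind Realty LP.
Chain via Northgate Logistics SA → Quarry Media Ltd (R3): 100% × 39% × 39% = 15.21% of Beacon Ventures LLC.
Chain via Crosswind Realty LP → Highfield Manufacturing Inc. (R3): 31% × 79% × 19% = 4.6531% of Beacon Ventures LLC.
Aggregating (R2): 15.21% + 4.6531% = 19.8631%.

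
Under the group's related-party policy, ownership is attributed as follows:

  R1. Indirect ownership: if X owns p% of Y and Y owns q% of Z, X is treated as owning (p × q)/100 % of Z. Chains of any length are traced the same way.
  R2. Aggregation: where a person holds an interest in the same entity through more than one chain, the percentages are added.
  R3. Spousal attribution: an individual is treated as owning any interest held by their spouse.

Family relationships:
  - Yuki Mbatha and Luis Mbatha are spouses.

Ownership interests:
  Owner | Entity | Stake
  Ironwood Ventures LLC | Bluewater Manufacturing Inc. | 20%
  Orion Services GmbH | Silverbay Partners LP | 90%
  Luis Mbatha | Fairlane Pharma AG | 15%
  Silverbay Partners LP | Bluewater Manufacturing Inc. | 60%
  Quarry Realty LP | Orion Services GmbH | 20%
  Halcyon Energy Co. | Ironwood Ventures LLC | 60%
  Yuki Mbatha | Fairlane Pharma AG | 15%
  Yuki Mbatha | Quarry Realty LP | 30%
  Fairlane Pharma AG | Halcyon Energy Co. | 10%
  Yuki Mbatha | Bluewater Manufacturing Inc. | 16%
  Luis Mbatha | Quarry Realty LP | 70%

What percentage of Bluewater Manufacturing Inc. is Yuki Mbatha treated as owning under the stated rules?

By spousal attribution (R3), Yuki Mbatha is treated as also owning Luis Mbatha's interest in Fairlane Pharma AG, giving 15% + 15% = 30%.
By spousal attribution (R3), Yuki Mbatha is treated as also owning Luis Mbatha's interest in Quarry Realty LP, giving 30% + 70% = 100%.
Chain via Fairlane Pharma AG → Halcyon Energy Co. → Ironwood Ventures LLC (R1): 30% × 10% × 60% × 20% = 0.36% of Bluewater Manufacturing Inc.
Chain via Quarry Realty LP → Orion Services GmbH → Silverbay Partners LP (R1): 100% × 20% × 90% × 60% = 10.8% of Bluewater Manufacturing Inc.
Direct interest in Bluewater Manufacturing Inc: 16%.
Aggregating (R2): 0.36% + 10.8% + 16% = 27.16%.

27.16%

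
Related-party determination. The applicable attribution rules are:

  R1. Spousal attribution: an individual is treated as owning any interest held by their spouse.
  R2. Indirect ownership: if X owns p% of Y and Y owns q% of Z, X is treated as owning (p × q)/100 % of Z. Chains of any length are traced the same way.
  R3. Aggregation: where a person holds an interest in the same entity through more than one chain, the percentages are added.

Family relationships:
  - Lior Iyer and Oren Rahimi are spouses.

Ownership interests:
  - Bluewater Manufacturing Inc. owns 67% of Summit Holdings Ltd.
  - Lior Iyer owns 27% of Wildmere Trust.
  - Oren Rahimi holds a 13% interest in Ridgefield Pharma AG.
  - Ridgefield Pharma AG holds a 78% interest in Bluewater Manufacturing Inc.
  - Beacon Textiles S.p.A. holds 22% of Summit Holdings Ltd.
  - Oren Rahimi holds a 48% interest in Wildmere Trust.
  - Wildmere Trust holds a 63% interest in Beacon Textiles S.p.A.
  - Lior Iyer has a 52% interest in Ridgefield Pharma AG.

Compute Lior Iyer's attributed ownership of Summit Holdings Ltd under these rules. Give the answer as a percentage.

44.364%

By spousal attribution (R1), Lior Iyer is treated as also owning Oren Rahimi's interest in Ridgefield Pharma AG, giving 52% + 13% = 65%.
By spousal attribution (R1), Lior Iyer is treated as also owning Oren Rahimi's interest in Wildmere Trust, giving 27% + 48% = 75%.
Chain via Ridgefield Pharma AG → Bluewater Manufacturing Inc. (R2): 65% × 78% × 67% = 33.969% of Summit Holdings Ltd.
Chain via Wildmere Trust → Beacon Textiles S.p.A. (R2): 75% × 63% × 22% = 10.395% of Summit Holdings Ltd.
Aggregating (R3): 33.969% + 10.395% = 44.364%.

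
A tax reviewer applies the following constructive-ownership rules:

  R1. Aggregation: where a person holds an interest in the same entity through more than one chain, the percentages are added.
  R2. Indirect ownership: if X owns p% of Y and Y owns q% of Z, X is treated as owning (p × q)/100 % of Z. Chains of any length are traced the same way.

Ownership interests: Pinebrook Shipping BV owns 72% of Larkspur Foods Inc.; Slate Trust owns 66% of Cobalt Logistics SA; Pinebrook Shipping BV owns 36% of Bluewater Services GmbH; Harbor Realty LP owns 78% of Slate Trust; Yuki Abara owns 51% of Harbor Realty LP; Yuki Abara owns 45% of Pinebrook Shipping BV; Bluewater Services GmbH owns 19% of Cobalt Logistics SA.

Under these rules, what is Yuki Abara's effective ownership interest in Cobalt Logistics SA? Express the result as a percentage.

Chain via Harbor Realty LP → Slate Trust (R2): 51% × 78% × 66% = 26.2548% of Cobalt Logistics SA.
Chain via Pinebrook Shipping BV → Bluewater Services GmbH (R2): 45% × 36% × 19% = 3.078% of Cobalt Logistics SA.
Aggregating (R1): 26.2548% + 3.078% = 29.3328%.

29.3328%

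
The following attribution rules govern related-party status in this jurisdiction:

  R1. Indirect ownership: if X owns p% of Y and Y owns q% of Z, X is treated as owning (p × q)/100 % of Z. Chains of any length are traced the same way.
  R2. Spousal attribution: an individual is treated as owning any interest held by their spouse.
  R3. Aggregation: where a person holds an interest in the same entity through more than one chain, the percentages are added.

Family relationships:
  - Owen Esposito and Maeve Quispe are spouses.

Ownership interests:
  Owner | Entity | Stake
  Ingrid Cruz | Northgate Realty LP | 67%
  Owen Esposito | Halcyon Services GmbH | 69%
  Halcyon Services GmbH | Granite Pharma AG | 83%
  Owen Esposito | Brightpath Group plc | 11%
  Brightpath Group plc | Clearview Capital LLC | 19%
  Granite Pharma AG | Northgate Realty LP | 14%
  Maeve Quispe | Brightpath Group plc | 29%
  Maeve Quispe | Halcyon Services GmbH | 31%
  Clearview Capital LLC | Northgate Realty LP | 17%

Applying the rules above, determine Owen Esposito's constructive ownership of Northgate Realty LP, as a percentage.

By spousal attribution (R2), Owen Esposito is treated as also owning Maeve Quispe's interest in Brightpath Group plc, giving 11% + 29% = 40%.
By spousal attribution (R2), Owen Esposito is treated as also owning Maeve Quispe's interest in Halcyon Services GmbH, giving 69% + 31% = 100%.
Chain via Brightpath Group plc → Clearview Capital LLC (R1): 40% × 19% × 17% = 1.292% of Northgate Realty LP.
Chain via Halcyon Services GmbH → Granite Pharma AG (R1): 100% × 83% × 14% = 11.62% of Northgate Realty LP.
Aggregating (R3): 1.292% + 11.62% = 12.912%.

12.912%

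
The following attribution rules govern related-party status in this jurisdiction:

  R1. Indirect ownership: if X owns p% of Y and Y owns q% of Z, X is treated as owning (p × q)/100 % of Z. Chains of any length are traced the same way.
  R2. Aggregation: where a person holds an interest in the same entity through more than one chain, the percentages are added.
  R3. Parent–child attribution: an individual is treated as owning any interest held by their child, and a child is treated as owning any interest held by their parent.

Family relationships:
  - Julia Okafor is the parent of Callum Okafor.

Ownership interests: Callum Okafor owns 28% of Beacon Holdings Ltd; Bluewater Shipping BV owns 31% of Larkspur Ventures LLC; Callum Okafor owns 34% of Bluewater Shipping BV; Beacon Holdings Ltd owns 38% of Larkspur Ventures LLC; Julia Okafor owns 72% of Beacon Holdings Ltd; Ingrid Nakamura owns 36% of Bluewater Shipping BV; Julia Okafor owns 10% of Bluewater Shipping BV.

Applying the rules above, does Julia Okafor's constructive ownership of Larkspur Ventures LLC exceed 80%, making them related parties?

By parent–child attribution (R3), Julia Okafor is treated as also owning Callum Okafor's interest in Beacon Holdings Ltd, giving 72% + 28% = 100%.
By parent–child attribution (R3), Julia Okafor is treated as also owning Callum Okafor's interest in Bluewater Shipping BV, giving 10% + 34% = 44%.
Chain via Beacon Holdings Ltd (R1): 100% × 38% = 38% of Larkspur Ventures LLC.
Chain via Bluewater Shipping BV (R1): 44% × 31% = 13.64% of Larkspur Ventures LLC.
Aggregating (R2): 38% + 13.64% = 51.64%.
51.64% does not exceed the 80% threshold, so Julia is not a related party to Larkspur Ventures LLC.

No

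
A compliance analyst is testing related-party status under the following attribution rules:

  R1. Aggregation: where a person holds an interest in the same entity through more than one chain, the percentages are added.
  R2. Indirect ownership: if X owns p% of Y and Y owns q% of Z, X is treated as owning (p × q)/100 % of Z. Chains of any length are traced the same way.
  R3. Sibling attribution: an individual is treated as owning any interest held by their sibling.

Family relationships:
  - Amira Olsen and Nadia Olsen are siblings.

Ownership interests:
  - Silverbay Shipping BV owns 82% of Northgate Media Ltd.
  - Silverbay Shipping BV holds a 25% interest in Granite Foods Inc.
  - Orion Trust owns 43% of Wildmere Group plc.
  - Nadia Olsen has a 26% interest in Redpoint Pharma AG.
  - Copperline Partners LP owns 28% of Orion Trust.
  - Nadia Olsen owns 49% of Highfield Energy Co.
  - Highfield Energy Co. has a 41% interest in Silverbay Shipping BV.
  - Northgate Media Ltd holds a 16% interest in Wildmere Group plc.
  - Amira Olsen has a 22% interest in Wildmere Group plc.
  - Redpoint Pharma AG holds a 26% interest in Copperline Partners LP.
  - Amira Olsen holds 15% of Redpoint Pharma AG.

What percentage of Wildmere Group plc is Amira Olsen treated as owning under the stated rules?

By sibling attribution (R3), Amira Olsen is treated as also owning Nadia Olsen's interest in Redpoint Pharma AG, giving 15% + 26% = 41%.
By sibling attribution (R3), Amira Olsen is treated as owning Nadia Olsen's 49% interest in Highfield Energy Co.
Chain via Redpoint Pharma AG → Copperline Partners LP → Orion Trust (R2): 41% × 26% × 28% × 43% = 1.283464% of Wildmere Group plc.
Direct interest in Wildmere Group plc: 22%.
Chain via Highfield Energy Co. → Silverbay Shipping BV → Northgate Media Ltd (R2): 49% × 41% × 82% × 16% = 2.635808% of Wildmere Group plc.
Aggregating (R1): 1.283464% + 22% + 2.635808% = 25.919272%.

25.919272%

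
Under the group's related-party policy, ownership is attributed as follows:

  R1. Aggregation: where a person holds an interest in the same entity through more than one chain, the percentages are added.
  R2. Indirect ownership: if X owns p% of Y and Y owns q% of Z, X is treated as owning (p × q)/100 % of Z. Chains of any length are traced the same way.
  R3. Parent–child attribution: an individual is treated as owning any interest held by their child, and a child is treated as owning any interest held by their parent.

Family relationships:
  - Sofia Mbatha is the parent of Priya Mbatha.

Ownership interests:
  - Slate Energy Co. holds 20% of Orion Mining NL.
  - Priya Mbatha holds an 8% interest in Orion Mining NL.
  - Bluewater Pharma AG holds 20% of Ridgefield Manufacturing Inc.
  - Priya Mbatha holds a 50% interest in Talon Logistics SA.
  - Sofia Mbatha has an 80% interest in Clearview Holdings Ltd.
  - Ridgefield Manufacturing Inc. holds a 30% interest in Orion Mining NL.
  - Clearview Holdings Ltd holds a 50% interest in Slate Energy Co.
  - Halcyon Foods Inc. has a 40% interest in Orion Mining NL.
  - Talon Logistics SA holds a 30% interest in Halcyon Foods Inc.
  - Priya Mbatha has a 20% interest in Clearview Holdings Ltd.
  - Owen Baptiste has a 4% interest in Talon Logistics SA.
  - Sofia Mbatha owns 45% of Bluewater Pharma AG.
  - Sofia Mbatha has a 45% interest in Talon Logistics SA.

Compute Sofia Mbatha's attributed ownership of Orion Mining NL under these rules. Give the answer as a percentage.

32.1%

By parent–child attribution (R3), Sofia Mbatha is treated as also owning Priya Mbatha's interest in Clearview Holdings Ltd, giving 80% + 20% = 100%.
By parent–child attribution (R3), Sofia Mbatha is treated as also owning Priya Mbatha's interest in Talon Logistics SA, giving 45% + 50% = 95%.
By parent–child attribution (R3), Sofia Mbatha is treated as owning Priya Mbatha's 8% interest in Orion Mining NL.
Chain via Clearview Holdings Ltd → Slate Energy Co. (R2): 100% × 50% × 20% = 10% of Orion Mining NL.
Chain via Bluewater Pharma AG → Ridgefield Manufacturing Inc. (R2): 45% × 20% × 30% = 2.7% of Orion Mining NL.
Chain via Talon Logistics SA → Halcyon Foods Inc. (R2): 95% × 30% × 40% = 11.4% of Orion Mining NL.
Direct interest in Orion Mining NL: 8%.
Aggregating (R1): 10% + 2.7% + 11.4% + 8% = 32.1%.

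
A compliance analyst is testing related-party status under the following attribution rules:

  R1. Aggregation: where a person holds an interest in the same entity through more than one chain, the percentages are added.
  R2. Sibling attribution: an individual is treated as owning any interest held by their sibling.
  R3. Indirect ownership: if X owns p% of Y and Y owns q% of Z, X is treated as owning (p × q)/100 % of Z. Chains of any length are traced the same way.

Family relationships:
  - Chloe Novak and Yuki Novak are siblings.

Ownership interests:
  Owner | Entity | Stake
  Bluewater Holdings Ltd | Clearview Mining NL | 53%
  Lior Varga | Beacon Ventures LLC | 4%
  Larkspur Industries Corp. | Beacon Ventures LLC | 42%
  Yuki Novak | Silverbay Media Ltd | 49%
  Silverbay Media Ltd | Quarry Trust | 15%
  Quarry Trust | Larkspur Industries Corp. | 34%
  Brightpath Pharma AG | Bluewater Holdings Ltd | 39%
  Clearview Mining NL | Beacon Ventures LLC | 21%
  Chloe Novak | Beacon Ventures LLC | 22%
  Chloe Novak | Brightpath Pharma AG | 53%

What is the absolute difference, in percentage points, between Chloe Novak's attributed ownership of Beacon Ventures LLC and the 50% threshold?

By sibling attribution (R2), Chloe Novak is treated as owning Yuki Novak's 49% interest in Silverbay Media Ltd.
Chain via Brightpath Pharma AG → Bluewater Holdings Ltd → Clearview Mining NL (R3): 53% × 39% × 53% × 21% = 2.300571% of Beacon Ventures LLC.
Direct interest in Beacon Ventures LLC: 22%.
Chain via Silverbay Media Ltd → Quarry Trust → Larkspur Industries Corp. (R3): 49% × 15% × 34% × 42% = 1.04958% of Beacon Ventures LLC.
Aggregating (R1): 2.300571% + 22% + 1.04958% = 25.350151%.
25.350151% falls short of the 50% threshold by 24.649849 percentage points.

24.649849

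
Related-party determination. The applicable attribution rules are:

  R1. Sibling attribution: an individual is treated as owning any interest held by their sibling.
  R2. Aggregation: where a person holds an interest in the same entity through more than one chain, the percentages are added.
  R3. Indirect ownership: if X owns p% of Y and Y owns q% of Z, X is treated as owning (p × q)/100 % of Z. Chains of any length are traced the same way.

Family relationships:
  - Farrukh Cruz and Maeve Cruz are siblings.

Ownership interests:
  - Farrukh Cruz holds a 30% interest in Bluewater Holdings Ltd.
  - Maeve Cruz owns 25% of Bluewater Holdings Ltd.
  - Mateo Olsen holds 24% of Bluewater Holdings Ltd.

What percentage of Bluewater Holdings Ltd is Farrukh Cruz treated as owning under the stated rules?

55%

By sibling attribution (R1), Farrukh Cruz is treated as also owning Maeve Cruz's interest in Bluewater Holdings Ltd, giving 30% + 25% = 55%.
Direct interest in Bluewater Holdings Ltd: 55%.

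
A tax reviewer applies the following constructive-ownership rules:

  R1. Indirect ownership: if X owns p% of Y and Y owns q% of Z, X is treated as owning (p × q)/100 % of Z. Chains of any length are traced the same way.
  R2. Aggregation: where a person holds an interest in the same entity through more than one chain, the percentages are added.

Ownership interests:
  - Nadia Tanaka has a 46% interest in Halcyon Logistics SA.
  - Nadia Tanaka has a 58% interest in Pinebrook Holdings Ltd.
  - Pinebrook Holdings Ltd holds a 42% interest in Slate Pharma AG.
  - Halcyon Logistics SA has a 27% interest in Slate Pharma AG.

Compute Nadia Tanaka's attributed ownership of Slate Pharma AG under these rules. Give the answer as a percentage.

36.78%

Chain via Halcyon Logistics SA (R1): 46% × 27% = 12.42% of Slate Pharma AG.
Chain via Pinebrook Holdings Ltd (R1): 58% × 42% = 24.36% of Slate Pharma AG.
Aggregating (R2): 12.42% + 24.36% = 36.78%.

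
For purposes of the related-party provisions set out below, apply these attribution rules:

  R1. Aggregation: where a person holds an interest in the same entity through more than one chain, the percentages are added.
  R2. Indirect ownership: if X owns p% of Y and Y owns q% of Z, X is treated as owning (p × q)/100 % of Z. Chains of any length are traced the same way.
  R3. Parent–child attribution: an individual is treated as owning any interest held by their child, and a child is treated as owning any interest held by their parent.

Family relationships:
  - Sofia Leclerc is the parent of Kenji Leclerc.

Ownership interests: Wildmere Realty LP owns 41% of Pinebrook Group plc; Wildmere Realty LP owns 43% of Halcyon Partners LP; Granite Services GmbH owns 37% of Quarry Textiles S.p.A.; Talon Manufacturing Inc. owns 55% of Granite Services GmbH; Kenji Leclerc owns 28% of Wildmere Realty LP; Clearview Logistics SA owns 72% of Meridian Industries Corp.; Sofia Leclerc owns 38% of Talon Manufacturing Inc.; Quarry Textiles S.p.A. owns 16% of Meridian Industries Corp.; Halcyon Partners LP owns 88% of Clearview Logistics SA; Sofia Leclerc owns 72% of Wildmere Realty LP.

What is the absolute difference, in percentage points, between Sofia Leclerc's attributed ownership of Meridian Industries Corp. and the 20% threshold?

By parent–child attribution (R3), Sofia Leclerc is treated as also owning Kenji Leclerc's interest in Wildmere Realty LP, giving 72% + 28% = 100%.
Chain via Wildmere Realty LP → Halcyon Partners LP → Clearview Logistics SA (R2): 100% × 43% × 88% × 72% = 27.2448% of Meridian Industries Corp.
Chain via Talon Manufacturing Inc. → Granite Services GmbH → Quarry Textiles S.p.A. (R2): 38% × 55% × 37% × 16% = 1.23728% of Meridian Industries Corp.
Aggregating (R1): 27.2448% + 1.23728% = 28.48208%.
28.48208% exceeds the 20% threshold by 8.48208 percentage points.

8.48208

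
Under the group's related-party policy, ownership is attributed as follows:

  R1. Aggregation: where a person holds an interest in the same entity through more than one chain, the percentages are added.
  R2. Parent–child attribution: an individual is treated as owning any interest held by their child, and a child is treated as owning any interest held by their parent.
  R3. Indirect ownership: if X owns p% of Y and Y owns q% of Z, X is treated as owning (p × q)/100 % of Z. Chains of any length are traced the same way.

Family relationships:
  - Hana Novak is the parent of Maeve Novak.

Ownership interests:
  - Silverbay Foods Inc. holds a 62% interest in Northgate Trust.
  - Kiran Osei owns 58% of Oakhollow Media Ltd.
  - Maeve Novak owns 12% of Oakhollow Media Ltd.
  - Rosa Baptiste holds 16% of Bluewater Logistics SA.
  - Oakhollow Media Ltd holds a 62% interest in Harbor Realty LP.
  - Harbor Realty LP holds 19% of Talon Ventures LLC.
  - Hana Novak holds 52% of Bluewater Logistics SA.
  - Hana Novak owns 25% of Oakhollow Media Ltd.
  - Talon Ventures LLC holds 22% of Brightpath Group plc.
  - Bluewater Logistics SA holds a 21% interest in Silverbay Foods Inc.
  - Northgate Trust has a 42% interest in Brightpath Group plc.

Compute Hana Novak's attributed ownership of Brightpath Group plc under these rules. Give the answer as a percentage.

3.80246%

By parent–child attribution (R2), Hana Novak is treated as also owning Maeve Novak's interest in Oakhollow Media Ltd, giving 25% + 12% = 37%.
Chain via Oakhollow Media Ltd → Harbor Realty LP → Talon Ventures LLC (R3): 37% × 62% × 19% × 22% = 0.958892% of Brightpath Group plc.
Chain via Bluewater Logistics SA → Silverbay Foods Inc. → Northgate Trust (R3): 52% × 21% × 62% × 42% = 2.843568% of Brightpath Group plc.
Aggregating (R1): 0.958892% + 2.843568% = 3.80246%.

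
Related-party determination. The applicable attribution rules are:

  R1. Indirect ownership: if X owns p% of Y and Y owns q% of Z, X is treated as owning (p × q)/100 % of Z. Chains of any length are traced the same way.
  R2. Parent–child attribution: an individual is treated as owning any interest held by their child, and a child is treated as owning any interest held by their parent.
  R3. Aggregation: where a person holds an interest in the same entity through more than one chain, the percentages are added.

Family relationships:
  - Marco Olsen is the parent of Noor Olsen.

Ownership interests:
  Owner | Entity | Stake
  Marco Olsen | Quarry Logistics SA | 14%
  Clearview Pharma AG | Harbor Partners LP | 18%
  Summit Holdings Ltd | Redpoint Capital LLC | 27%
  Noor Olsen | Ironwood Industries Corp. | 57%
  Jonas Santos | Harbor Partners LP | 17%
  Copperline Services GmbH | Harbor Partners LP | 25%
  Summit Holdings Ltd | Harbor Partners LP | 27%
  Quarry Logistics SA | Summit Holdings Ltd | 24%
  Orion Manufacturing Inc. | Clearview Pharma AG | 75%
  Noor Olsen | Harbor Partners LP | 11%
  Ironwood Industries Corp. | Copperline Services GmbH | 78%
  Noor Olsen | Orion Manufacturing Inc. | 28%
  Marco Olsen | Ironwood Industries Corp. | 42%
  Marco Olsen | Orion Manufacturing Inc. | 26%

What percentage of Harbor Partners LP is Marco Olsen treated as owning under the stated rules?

By parent–child attribution (R2), Marco Olsen is treated as also owning Noor Olsen's interest in Ironwood Industries Corp, giving 42% + 57% = 99%.
By parent–child attribution (R2), Marco Olsen is treated as also owning Noor Olsen's interest in Orion Manufacturing Inc, giving 26% + 28% = 54%.
By parent–child attribution (R2), Marco Olsen is treated as owning Noor Olsen's 11% interest in Harbor Partners LP.
Chain via Ironwood Industries Corp. → Copperline Services GmbH (R1): 99% × 78% × 25% = 19.305% of Harbor Partners LP.
Chain via Quarry Logistics SA → Summit Holdings Ltd (R1): 14% × 24% × 27% = 0.9072% of Harbor Partners LP.
Chain via Orion Manufacturing Inc. → Clearview Pharma AG (R1): 54% × 75% × 18% = 7.29% of Harbor Partners LP.
Direct interest in Harbor Partners LP: 11%.
Aggregating (R3): 19.305% + 0.9072% + 7.29% + 11% = 38.5022%.

38.5022%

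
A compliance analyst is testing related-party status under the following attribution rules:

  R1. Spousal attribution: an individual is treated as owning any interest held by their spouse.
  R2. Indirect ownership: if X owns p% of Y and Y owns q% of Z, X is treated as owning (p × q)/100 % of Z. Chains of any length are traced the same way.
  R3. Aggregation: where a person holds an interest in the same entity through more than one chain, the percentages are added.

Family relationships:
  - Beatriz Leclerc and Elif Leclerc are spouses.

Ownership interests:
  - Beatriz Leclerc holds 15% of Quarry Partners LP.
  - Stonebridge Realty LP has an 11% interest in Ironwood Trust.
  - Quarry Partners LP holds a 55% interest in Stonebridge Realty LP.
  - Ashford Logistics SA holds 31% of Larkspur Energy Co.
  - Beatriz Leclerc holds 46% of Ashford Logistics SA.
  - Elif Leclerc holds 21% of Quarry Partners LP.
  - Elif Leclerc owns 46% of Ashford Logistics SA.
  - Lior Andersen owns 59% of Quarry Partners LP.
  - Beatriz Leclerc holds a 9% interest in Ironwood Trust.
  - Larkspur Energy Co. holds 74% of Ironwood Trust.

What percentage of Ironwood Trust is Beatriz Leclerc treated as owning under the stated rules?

32.2828%

By spousal attribution (R1), Beatriz Leclerc is treated as also owning Elif Leclerc's interest in Ashford Logistics SA, giving 46% + 46% = 92%.
By spousal attribution (R1), Beatriz Leclerc is treated as also owning Elif Leclerc's interest in Quarry Partners LP, giving 15% + 21% = 36%.
Chain via Ashford Logistics SA → Larkspur Energy Co. (R2): 92% × 31% × 74% = 21.1048% of Ironwood Trust.
Chain via Quarry Partners LP → Stonebridge Realty LP (R2): 36% × 55% × 11% = 2.178% of Ironwood Trust.
Direct interest in Ironwood Trust: 9%.
Aggregating (R3): 21.1048% + 2.178% + 9% = 32.2828%.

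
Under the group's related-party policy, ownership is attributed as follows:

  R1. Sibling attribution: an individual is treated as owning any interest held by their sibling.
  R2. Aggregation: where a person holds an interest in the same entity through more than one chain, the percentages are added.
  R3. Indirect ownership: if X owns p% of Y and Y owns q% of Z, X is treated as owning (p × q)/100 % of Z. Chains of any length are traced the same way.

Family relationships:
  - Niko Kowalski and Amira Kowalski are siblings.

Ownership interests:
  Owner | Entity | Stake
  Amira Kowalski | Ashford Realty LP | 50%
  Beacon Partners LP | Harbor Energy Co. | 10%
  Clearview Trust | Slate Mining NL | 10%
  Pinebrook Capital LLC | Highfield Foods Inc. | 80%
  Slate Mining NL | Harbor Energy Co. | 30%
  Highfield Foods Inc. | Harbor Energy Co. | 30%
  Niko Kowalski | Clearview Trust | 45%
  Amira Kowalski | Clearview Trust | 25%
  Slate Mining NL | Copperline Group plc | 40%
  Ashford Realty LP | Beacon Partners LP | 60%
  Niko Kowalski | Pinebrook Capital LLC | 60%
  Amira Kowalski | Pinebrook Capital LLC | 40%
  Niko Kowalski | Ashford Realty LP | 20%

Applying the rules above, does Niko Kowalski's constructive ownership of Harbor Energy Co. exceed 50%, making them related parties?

By sibling attribution (R1), Niko Kowalski is treated as also owning Amira Kowalski's interest in Ashford Realty LP, giving 20% + 50% = 70%.
By sibling attribution (R1), Niko Kowalski is treated as also owning Amira Kowalski's interest in Pinebrook Capital LLC, giving 60% + 40% = 100%.
By sibling attribution (R1), Niko Kowalski is treated as also owning Amira Kowalski's interest in Clearview Trust, giving 45% + 25% = 70%.
Chain via Ashford Realty LP → Beacon Partners LP (R3): 70% × 60% × 10% = 4.2% of Harbor Energy Co.
Chain via Pinebrook Capital LLC → Highfield Foods Inc. (R3): 100% × 80% × 30% = 24% of Harbor Energy Co.
Chain via Clearview Trust → Slate Mining NL (R3): 70% × 10% × 30% = 2.1% of Harbor Energy Co.
Aggregating (R2): 4.2% + 24% + 2.1% = 30.3%.
30.3% does not exceed the 50% threshold, so Niko is not a related party to Harbor Energy Co.

No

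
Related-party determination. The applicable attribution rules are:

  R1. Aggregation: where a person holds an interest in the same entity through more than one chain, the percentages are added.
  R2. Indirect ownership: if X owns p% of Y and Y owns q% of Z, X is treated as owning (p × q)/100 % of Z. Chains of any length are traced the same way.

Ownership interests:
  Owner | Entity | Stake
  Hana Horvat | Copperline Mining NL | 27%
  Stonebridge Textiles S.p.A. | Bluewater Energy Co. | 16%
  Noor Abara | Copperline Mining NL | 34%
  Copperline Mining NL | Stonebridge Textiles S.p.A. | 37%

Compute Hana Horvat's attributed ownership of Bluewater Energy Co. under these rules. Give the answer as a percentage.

Chain via Copperline Mining NL → Stonebridge Textiles S.p.A. (R2): 27% × 37% × 16% = 1.5984% of Bluewater Energy Co.

1.5984%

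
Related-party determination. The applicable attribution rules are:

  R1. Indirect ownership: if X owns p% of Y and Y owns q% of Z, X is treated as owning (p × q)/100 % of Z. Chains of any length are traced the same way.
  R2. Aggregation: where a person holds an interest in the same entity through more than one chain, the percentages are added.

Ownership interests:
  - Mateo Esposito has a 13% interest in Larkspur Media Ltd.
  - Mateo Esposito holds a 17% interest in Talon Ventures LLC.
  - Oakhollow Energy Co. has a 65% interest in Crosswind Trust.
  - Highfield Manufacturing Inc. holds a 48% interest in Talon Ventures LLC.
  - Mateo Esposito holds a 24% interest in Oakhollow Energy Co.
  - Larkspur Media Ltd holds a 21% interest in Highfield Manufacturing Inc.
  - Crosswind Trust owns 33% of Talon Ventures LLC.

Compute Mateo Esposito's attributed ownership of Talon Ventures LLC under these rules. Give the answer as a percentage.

Chain via Larkspur Media Ltd → Highfield Manufacturing Inc. (R1): 13% × 21% × 48% = 1.3104% of Talon Ventures LLC.
Chain via Oakhollow Energy Co. → Crosswind Trust (R1): 24% × 65% × 33% = 5.148% of Talon Ventures LLC.
Direct interest in Talon Ventures LLC: 17%.
Aggregating (R2): 1.3104% + 5.148% + 17% = 23.4584%.

23.4584%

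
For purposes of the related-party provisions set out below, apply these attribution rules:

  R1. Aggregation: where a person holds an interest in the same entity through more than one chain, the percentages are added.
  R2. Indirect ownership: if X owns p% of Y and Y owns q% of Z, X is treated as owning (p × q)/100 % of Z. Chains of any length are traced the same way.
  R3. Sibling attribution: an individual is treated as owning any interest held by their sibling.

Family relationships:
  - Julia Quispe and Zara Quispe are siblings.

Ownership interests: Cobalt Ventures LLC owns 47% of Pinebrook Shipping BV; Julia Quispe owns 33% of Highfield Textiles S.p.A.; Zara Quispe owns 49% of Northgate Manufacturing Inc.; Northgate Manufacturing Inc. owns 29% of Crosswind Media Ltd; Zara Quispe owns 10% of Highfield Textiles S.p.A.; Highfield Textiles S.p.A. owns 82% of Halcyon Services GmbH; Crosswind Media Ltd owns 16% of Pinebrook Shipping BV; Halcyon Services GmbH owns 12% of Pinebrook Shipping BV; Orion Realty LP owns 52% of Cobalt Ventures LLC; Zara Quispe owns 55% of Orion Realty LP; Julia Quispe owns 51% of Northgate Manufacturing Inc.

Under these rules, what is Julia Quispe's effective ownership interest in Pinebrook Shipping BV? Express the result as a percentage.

By sibling attribution (R3), Julia Quispe is treated as also owning Zara Quispe's interest in Highfield Textiles S.p.A, giving 33% + 10% = 43%.
By sibling attribution (R3), Julia Quispe is treated as also owning Zara Quispe's interest in Northgate Manufacturing Inc, giving 51% + 49% = 100%.
By sibling attribution (R3), Julia Quispe is treated as owning Zara Quispe's 55% interest in Orion Realty LP.
Chain via Highfield Textiles S.p.A. → Halcyon Services GmbH (R2): 43% × 82% × 12% = 4.2312% of Pinebrook Shipping BV.
Chain via Northgate Manufacturing Inc. → Crosswind Media Ltd (R2): 100% × 29% × 16% = 4.64% of Pinebrook Shipping BV.
Chain via Orion Realty LP → Cobalt Ventures LLC (R2): 55% × 52% × 47% = 13.442% of Pinebrook Shipping BV.
Aggregating (R1): 4.2312% + 4.64% + 13.442% = 22.3132%.

22.3132%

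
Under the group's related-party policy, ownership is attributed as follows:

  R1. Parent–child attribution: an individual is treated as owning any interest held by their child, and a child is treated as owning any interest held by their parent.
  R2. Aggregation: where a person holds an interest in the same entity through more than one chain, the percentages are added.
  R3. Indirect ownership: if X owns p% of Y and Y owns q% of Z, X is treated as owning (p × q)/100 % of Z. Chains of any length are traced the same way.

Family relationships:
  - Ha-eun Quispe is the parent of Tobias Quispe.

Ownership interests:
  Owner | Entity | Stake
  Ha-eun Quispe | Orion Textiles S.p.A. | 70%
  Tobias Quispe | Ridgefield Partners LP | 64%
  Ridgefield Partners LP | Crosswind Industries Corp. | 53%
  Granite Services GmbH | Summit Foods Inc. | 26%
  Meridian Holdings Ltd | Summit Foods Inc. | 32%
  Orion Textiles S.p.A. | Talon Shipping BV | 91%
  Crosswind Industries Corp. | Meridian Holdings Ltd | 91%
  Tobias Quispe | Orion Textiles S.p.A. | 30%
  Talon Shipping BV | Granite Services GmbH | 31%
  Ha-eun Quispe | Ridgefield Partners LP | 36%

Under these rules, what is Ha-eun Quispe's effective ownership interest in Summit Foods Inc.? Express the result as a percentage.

By parent–child attribution (R1), Ha-eun Quispe is treated as also owning Tobias Quispe's interest in Orion Textiles S.p.A, giving 70% + 30% = 100%.
By parent–child attribution (R1), Ha-eun Quispe is treated as also owning Tobias Quispe's interest in Ridgefield Partners LP, giving 36% + 64% = 100%.
Chain via Orion Textiles S.p.A. → Talon Shipping BV → Granite Services GmbH (R3): 100% × 91% × 31% × 26% = 7.3346% of Summit Foods Inc.
Chain via Ridgefield Partners LP → Crosswind Industries Corp. → Meridian Holdings Ltd (R3): 100% × 53% × 91% × 32% = 15.4336% of Summit Foods Inc.
Aggregating (R2): 7.3346% + 15.4336% = 22.7682%.

22.7682%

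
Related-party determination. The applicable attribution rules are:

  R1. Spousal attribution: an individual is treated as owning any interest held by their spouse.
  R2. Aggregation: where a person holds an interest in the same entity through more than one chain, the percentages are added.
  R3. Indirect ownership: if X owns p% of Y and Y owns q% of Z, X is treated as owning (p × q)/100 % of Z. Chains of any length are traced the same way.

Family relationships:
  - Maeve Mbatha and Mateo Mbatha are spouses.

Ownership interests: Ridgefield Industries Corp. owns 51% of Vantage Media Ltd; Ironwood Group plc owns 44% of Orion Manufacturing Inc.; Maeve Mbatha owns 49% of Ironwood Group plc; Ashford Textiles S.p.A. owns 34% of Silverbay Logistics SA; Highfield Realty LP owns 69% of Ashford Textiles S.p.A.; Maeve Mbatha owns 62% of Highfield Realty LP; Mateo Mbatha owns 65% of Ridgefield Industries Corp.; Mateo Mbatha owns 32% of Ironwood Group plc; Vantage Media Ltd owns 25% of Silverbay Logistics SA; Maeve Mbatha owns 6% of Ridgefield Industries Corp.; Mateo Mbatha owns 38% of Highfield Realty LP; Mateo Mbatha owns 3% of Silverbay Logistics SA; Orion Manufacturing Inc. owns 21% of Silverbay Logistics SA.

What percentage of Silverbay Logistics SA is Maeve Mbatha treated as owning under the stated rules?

42.9969%

By spousal attribution (R1), Maeve Mbatha is treated as also owning Mateo Mbatha's interest in Highfield Realty LP, giving 62% + 38% = 100%.
By spousal attribution (R1), Maeve Mbatha is treated as also owning Mateo Mbatha's interest in Ironwood Group plc, giving 49% + 32% = 81%.
By spousal attribution (R1), Maeve Mbatha is treated as also owning Mateo Mbatha's interest in Ridgefield Industries Corp, giving 6% + 65% = 71%.
By spousal attribution (R1), Maeve Mbatha is treated as owning Mateo Mbatha's 3% interest in Silverbay Logistics SA.
Chain via Highfield Realty LP → Ashford Textiles S.p.A. (R3): 100% × 69% × 34% = 23.46% of Silverbay Logistics SA.
Chain via Ironwood Group plc → Orion Manufacturing Inc. (R3): 81% × 44% × 21% = 7.4844% of Silverbay Logistics SA.
Chain via Ridgefield Industries Corp. → Vantage Media Ltd (R3): 71% × 51% × 25% = 9.0525% of Silverbay Logistics SA.
Direct interest in Silverbay Logistics SA: 3%.
Aggregating (R2): 23.46% + 7.4844% + 9.0525% + 3% = 42.9969%.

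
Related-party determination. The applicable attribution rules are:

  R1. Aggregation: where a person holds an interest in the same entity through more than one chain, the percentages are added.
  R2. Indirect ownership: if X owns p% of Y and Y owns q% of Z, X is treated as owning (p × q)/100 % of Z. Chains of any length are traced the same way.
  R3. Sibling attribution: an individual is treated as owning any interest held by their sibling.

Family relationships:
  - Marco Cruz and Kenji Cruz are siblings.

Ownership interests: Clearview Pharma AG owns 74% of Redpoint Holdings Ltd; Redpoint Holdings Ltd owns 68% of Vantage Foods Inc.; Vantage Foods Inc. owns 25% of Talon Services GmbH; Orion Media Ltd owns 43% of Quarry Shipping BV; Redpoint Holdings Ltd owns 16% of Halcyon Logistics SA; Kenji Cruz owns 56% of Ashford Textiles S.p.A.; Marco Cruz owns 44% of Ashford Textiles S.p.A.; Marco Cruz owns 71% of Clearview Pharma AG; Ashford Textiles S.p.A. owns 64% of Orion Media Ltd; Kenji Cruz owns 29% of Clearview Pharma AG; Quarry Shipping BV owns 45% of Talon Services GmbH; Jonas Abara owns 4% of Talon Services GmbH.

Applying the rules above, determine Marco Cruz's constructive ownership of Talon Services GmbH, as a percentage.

24.964%

By sibling attribution (R3), Marco Cruz is treated as also owning Kenji Cruz's interest in Clearview Pharma AG, giving 71% + 29% = 100%.
By sibling attribution (R3), Marco Cruz is treated as also owning Kenji Cruz's interest in Ashford Textiles S.p.A, giving 44% + 56% = 100%.
Chain via Clearview Pharma AG → Redpoint Holdings Ltd → Vantage Foods Inc. (R2): 100% × 74% × 68% × 25% = 12.58% of Talon Services GmbH.
Chain via Ashford Textiles S.p.A. → Orion Media Ltd → Quarry Shipping BV (R2): 100% × 64% × 43% × 45% = 12.384% of Talon Services GmbH.
Aggregating (R1): 12.58% + 12.384% = 24.964%.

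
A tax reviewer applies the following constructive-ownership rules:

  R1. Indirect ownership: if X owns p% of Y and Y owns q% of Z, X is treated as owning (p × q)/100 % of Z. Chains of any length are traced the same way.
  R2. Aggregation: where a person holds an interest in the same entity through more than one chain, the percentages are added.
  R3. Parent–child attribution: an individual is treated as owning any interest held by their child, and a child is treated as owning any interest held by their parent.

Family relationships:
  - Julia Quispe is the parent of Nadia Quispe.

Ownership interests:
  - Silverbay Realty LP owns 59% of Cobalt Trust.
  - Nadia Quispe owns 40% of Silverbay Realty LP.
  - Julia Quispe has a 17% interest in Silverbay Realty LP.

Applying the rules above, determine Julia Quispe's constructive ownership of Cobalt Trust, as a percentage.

By parent–child attribution (R3), Julia Quispe is treated as also owning Nadia Quispe's interest in Silverbay Realty LP, giving 17% + 40% = 57%.
Chain via Silverbay Realty LP (R1): 57% × 59% = 33.63% of Cobalt Trust.

33.63%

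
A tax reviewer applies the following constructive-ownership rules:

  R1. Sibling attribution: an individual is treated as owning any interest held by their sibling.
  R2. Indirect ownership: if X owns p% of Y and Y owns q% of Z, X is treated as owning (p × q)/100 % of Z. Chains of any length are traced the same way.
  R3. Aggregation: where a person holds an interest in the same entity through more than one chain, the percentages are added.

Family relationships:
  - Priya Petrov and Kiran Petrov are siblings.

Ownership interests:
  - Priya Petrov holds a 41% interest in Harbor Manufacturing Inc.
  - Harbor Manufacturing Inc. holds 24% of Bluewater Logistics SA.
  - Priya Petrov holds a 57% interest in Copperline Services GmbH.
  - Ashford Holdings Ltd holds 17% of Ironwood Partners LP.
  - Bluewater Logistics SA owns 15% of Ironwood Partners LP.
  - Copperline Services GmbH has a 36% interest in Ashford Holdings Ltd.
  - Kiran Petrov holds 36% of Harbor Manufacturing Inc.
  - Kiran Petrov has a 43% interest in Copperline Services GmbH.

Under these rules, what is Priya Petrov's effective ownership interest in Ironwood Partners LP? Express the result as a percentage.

By sibling attribution (R1), Priya Petrov is treated as also owning Kiran Petrov's interest in Copperline Services GmbH, giving 57% + 43% = 100%.
By sibling attribution (R1), Priya Petrov is treated as also owning Kiran Petrov's interest in Harbor Manufacturing Inc, giving 41% + 36% = 77%.
Chain via Copperline Services GmbH → Ashford Holdings Ltd (R2): 100% × 36% × 17% = 6.12% of Ironwood Partners LP.
Chain via Harbor Manufacturing Inc. → Bluewater Logistics SA (R2): 77% × 24% × 15% = 2.772% of Ironwood Partners LP.
Aggregating (R3): 6.12% + 2.772% = 8.892%.

8.892%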